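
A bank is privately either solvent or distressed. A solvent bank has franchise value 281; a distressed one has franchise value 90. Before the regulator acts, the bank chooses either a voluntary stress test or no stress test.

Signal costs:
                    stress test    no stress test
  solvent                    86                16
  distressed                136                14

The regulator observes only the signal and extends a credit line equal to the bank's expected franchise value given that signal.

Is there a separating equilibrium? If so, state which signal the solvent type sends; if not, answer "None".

None

Try solvent → stress test, distressed → no stress test:
  If types separate, stress test earns payment 281 and no stress test earns 90.
  Solvent: stress test gives 281 − 86 = 195; no stress test gives 90 − 16 = 74. No deviation. ✓
  Distressed: no stress test gives 90 − 14 = 76; stress test gives 281 − 136 = 145. Would deviate. ✗
Try solvent → no stress test, distressed → stress test:
  If types separate, no stress test earns payment 281 and stress test earns 90.
  Solvent: no stress test gives 281 − 16 = 265; stress test gives 90 − 86 = 4. No deviation. ✓
  Distressed: stress test gives 90 − 136 = -46; no stress test gives 281 − 14 = 267. Would deviate. ✗
Neither assignment is incentive-compatible.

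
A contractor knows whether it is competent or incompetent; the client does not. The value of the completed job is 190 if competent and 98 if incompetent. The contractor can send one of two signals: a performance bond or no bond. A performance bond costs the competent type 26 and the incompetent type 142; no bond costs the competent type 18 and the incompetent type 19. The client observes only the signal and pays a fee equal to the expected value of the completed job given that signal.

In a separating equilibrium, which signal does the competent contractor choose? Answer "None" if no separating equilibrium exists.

Try competent → bond, incompetent → no bond:
  Under separation the client infers type exactly: bond → competent (pays 190), no bond → incompetent (pays 98).
  Competent: bond gives 190 − 26 = 164; no bond gives 98 − 18 = 80. No deviation. ✓
  Incompetent: no bond gives 98 − 19 = 79; bond gives 190 − 142 = 48. No deviation. ✓
Both hold — the competent type sends bond.

bond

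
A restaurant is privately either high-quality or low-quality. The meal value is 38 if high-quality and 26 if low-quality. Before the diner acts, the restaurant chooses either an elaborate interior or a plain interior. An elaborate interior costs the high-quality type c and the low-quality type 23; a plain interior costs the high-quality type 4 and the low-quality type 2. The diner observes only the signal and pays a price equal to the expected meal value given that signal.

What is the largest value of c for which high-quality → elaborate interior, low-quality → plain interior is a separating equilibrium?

Under separation: elaborate interior → high-quality (pays 38); plain interior → low-quality (pays 26).
Low-quality: 26 − 2 = 24 ≥ 38 − 23 = 15. Holds regardless of c. ✓
High-quality: 38 − c ≥ 26 − 4, so c ≤ 38 − 22 = 16.

16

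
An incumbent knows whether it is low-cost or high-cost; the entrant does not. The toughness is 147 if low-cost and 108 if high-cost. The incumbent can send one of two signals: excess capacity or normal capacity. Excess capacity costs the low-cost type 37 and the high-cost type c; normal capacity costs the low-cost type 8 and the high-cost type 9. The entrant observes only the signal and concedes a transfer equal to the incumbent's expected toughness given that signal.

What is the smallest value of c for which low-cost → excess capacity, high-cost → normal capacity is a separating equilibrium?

48

Under separation: excess capacity → low-cost (pays 147); normal capacity → high-cost (pays 108).
Low-cost: 147 − 37 = 110 ≥ 108 − 8 = 100. Holds regardless of c. ✓
High-cost: 108 − 9 ≥ 147 − c, so c ≥ 147 − 99 = 48.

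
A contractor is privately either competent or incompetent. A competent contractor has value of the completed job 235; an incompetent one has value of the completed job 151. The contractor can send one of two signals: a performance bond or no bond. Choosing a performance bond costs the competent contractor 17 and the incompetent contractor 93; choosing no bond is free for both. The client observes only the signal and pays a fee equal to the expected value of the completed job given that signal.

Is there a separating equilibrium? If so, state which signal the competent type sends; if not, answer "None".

bond

Try competent → bond, incompetent → no bond:
  Under separation the client infers type exactly: bond → competent (pays 235), no bond → incompetent (pays 151).
  Competent: bond gives 235 − 17 = 218; no bond gives 151 − 0 = 151. No deviation. ✓
  Incompetent: no bond gives 151 − 0 = 151; bond gives 235 − 93 = 142. No deviation. ✓
Both hold — the competent type sends bond.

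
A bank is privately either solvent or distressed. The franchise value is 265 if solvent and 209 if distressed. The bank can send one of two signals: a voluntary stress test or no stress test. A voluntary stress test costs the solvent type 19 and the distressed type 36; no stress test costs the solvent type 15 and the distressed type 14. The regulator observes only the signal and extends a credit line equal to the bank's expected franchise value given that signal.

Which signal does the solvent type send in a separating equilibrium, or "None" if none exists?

None

Try solvent → stress test, distressed → no stress test:
  If types separate, stress test earns payment 265 and no stress test earns 209.
  Solvent: stress test gives 265 − 19 = 246; no stress test gives 209 − 15 = 194. No deviation. ✓
  Distressed: no stress test gives 209 − 14 = 195; stress test gives 265 − 36 = 229. Would deviate. ✗
Try solvent → no stress test, distressed → stress test:
  If types separate, no stress test earns payment 265 and stress test earns 209.
  Solvent: no stress test gives 265 − 15 = 250; stress test gives 209 − 19 = 190. No deviation. ✓
  Distressed: stress test gives 209 − 36 = 173; no stress test gives 265 − 14 = 251. Would deviate. ✗
Neither assignment is incentive-compatible.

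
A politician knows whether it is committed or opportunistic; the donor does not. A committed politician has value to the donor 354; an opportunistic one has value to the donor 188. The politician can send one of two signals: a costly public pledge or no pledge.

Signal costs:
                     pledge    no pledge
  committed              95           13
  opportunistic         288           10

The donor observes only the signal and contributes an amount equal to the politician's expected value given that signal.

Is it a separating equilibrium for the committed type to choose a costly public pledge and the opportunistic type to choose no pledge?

Yes

Under separation the donor infers type exactly: pledge → committed (pays 354), no pledge → opportunistic (pays 188).
Committed: pledge gives 354 − 95 = 259; no pledge gives 188 − 13 = 175. No deviation. ✓
Opportunistic: no pledge gives 188 − 10 = 178; pledge gives 354 − 288 = 66. No deviation. ✓
Both incentive constraints hold.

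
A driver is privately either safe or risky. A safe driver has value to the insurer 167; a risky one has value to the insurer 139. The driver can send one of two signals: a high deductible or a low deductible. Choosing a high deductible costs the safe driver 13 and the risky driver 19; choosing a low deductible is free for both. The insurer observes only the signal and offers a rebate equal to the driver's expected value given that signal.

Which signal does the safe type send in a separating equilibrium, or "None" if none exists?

None

Try safe → high deductible, risky → low deductible:
  If types separate, high deductible earns payment 167 and low deductible earns 139.
  Safe: high deductible gives 167 − 13 = 154; low deductible gives 139 − 0 = 139. No deviation. ✓
  Risky: low deductible gives 139 − 0 = 139; high deductible gives 167 − 19 = 148. Would deviate. ✗
Try safe → low deductible, risky → high deductible:
  If types separate, low deductible earns payment 167 and high deductible earns 139.
  Safe: low deductible gives 167 − 0 = 167; high deductible gives 139 − 13 = 126. No deviation. ✓
  Risky: high deductible gives 139 − 19 = 120; low deductible gives 167 − 0 = 167. Would deviate. ✗
Neither assignment is incentive-compatible.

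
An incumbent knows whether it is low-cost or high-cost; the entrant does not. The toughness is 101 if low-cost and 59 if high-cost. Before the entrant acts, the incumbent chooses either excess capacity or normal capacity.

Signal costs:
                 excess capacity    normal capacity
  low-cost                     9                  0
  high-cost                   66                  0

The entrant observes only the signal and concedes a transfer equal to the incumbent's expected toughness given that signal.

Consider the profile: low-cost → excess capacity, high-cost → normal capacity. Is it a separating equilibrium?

Yes

Under separation the entrant infers type exactly: excess capacity → low-cost (pays 101), normal capacity → high-cost (pays 59).
Low-cost: excess capacity gives 101 − 9 = 92; normal capacity gives 59 − 0 = 59. No deviation. ✓
High-cost: normal capacity gives 59 − 0 = 59; excess capacity gives 101 − 66 = 35. No deviation. ✓
Both incentive constraints hold.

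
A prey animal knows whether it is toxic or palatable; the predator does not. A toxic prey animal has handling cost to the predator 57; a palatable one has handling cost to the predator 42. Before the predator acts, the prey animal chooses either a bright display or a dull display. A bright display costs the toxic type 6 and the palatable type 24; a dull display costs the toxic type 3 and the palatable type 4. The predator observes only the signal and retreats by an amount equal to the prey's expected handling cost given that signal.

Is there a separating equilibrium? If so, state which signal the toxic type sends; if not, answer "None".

Try toxic → bright display, palatable → dull display:
  If types separate, bright display earns payment 57 and dull display earns 42.
  Toxic: bright display gives 57 − 6 = 51; dull display gives 42 − 3 = 39. No deviation. ✓
  Palatable: dull display gives 42 − 4 = 38; bright display gives 57 − 24 = 33. No deviation. ✓
Both hold — the toxic type sends bright display.

bright display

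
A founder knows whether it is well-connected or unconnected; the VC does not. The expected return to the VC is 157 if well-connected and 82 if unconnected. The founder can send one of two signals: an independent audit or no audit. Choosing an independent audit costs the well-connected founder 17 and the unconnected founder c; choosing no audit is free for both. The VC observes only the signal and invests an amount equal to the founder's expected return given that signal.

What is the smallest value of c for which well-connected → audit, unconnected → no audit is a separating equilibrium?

Under separation: audit → well-connected (pays 157); no audit → unconnected (pays 82).
Well-connected: 157 − 17 = 140 ≥ 82 − 0 = 82. Holds regardless of c. ✓
Unconnected: 82 − 0 ≥ 157 − c, so c ≥ 157 − 82 = 75.

75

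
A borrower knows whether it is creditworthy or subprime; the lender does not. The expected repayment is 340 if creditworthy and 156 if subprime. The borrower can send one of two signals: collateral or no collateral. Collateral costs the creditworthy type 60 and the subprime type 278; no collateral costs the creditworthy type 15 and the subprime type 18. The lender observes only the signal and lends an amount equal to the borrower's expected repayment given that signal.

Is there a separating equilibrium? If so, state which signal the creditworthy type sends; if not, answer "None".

collateral

Try creditworthy → collateral, subprime → no collateral:
  If types separate, collateral earns payment 340 and no collateral earns 156.
  Creditworthy: collateral gives 340 − 60 = 280; no collateral gives 156 − 15 = 141. No deviation. ✓
  Subprime: no collateral gives 156 − 18 = 138; collateral gives 340 − 278 = 62. No deviation. ✓
Both hold — the creditworthy type sends collateral.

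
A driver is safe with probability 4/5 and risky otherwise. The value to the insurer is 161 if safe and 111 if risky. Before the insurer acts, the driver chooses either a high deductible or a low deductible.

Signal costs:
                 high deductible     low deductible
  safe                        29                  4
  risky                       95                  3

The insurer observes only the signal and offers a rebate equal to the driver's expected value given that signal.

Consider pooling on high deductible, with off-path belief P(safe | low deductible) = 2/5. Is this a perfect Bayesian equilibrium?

At the pooled signal (high deductible) the insurer holds the prior 4/5 and pays 4/5·161 + 1/5·111 = 151. Off-path (low deductible) belief 2/5 gives 2/5·161 + 3/5·111 = 131.
Safe: high deductible gives 151 − 29 = 122; low deductible gives 131 − 4 = 127. Deviates. ✗
Risky: high deductible gives 151 − 95 = 56; low deductible gives 131 − 3 = 128. Deviates. ✗

No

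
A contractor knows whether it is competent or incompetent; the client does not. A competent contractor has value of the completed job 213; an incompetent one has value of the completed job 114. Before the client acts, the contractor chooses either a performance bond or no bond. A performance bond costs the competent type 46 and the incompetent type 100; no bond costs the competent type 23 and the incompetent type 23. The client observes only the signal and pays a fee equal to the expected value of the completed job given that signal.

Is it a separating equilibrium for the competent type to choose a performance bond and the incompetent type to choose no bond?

No

If types separate, bond earns payment 213 and no bond earns 114.
Competent: bond gives 213 − 46 = 167; no bond gives 114 − 23 = 91. No deviation. ✓
Incompetent: no bond gives 114 − 23 = 91; bond gives 213 − 100 = 113. Would deviate. ✗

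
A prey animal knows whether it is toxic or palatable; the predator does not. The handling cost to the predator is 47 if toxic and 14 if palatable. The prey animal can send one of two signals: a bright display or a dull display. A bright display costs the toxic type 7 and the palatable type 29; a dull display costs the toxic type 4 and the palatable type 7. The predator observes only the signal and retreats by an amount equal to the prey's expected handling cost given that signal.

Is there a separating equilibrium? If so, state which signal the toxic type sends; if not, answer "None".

Try toxic → bright display, palatable → dull display:
  Under separation the predator infers type exactly: bright display → toxic (pays 47), dull display → palatable (pays 14).
  Toxic: bright display gives 47 − 7 = 40; dull display gives 14 − 4 = 10. No deviation. ✓
  Palatable: dull display gives 14 − 7 = 7; bright display gives 47 − 29 = 18. Would deviate. ✗
Try toxic → dull display, palatable → bright display:
  Under separation the predator infers type exactly: dull display → toxic (pays 47), bright display → palatable (pays 14).
  Toxic: dull display gives 47 − 4 = 43; bright display gives 14 − 7 = 7. No deviation. ✓
  Palatable: bright display gives 14 − 29 = -15; dull display gives 47 − 7 = 40. Would deviate. ✗
Neither assignment is incentive-compatible.

None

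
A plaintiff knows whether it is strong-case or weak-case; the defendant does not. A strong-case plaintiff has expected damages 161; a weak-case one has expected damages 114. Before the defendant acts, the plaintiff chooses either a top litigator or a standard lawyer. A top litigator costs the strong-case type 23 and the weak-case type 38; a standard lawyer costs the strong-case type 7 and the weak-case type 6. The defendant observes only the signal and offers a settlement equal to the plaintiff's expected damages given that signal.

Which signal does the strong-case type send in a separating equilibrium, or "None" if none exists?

Try strong-case → top litigator, weak-case → standard lawyer:
  If types separate, top litigator earns payment 161 and standard lawyer earns 114.
  Strong-case: top litigator gives 161 − 23 = 138; standard lawyer gives 114 − 7 = 107. No deviation. ✓
  Weak-case: standard lawyer gives 114 − 6 = 108; top litigator gives 161 − 38 = 123. Would deviate. ✗
Try strong-case → standard lawyer, weak-case → top litigator:
  If types separate, standard lawyer earns payment 161 and top litigator earns 114.
  Strong-case: standard lawyer gives 161 − 7 = 154; top litigator gives 114 − 23 = 91. No deviation. ✓
  Weak-case: top litigator gives 114 − 38 = 76; standard lawyer gives 161 − 6 = 155. Would deviate. ✗
Neither assignment is incentive-compatible.

None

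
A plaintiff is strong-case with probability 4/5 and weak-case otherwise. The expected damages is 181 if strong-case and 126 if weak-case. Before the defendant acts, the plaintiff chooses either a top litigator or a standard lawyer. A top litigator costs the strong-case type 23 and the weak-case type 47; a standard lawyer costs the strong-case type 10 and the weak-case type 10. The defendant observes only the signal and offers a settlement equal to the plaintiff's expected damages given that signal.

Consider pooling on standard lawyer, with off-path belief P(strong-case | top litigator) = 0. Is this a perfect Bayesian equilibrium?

Yes

At the pooled signal (standard lawyer) the defendant holds the prior 4/5 and pays 4/5·181 + 1/5·126 = 170. Off-path (top litigator) belief 0 gives 0·181 + 1·126 = 126.
Strong-case: standard lawyer gives 170 − 10 = 160; top litigator gives 126 − 23 = 103. Stays. ✓
Weak-case: standard lawyer gives 170 − 10 = 160; top litigator gives 126 − 47 = 79. Stays. ✓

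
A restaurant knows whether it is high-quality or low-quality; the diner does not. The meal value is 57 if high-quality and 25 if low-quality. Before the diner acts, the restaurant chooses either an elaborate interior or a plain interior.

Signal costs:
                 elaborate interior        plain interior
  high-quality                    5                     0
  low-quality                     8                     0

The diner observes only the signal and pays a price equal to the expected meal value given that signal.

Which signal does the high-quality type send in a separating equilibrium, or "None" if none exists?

None

Try high-quality → elaborate interior, low-quality → plain interior:
  If types separate, elaborate interior earns payment 57 and plain interior earns 25.
  High-quality: elaborate interior gives 57 − 5 = 52; plain interior gives 25 − 0 = 25. No deviation. ✓
  Low-quality: plain interior gives 25 − 0 = 25; elaborate interior gives 57 − 8 = 49. Would deviate. ✗
Try high-quality → plain interior, low-quality → elaborate interior:
  If types separate, plain interior earns payment 57 and elaborate interior earns 25.
  High-quality: plain interior gives 57 − 0 = 57; elaborate interior gives 25 − 5 = 20. No deviation. ✓
  Low-quality: elaborate interior gives 25 − 8 = 17; plain interior gives 57 − 0 = 57. Would deviate. ✗
Neither assignment is incentive-compatible.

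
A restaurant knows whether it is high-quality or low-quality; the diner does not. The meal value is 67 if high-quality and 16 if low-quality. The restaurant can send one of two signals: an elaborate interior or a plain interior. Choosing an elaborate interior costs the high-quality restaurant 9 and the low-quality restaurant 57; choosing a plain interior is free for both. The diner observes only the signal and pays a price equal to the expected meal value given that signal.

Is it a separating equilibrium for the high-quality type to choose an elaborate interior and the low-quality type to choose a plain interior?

Yes

If types separate, elaborate interior earns payment 67 and plain interior earns 16.
High-quality: elaborate interior gives 67 − 9 = 58; plain interior gives 16 − 0 = 16. No deviation. ✓
Low-quality: plain interior gives 16 − 0 = 16; elaborate interior gives 67 − 57 = 10. No deviation. ✓
Both incentive constraints hold.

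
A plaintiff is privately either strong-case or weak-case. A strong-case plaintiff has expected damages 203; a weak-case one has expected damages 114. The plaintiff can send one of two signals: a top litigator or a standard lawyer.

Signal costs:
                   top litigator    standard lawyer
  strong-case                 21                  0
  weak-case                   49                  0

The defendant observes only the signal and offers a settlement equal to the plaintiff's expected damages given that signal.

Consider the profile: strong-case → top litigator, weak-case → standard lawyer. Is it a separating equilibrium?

If types separate, top litigator earns payment 203 and standard lawyer earns 114.
Strong-case: top litigator gives 203 − 21 = 182; standard lawyer gives 114 − 0 = 114. No deviation. ✓
Weak-case: standard lawyer gives 114 − 0 = 114; top litigator gives 203 − 49 = 154. Would deviate. ✗

No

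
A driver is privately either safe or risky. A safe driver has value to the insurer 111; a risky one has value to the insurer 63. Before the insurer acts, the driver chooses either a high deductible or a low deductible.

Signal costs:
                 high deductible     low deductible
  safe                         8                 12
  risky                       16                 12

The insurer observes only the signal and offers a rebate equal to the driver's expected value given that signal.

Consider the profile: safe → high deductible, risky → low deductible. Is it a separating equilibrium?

No

Under separation the insurer infers type exactly: high deductible → safe (pays 111), low deductible → risky (pays 63).
Safe: high deductible gives 111 − 8 = 103; low deductible gives 63 − 12 = 51. No deviation. ✓
Risky: low deductible gives 63 − 12 = 51; high deductible gives 111 − 16 = 95. Would deviate. ✗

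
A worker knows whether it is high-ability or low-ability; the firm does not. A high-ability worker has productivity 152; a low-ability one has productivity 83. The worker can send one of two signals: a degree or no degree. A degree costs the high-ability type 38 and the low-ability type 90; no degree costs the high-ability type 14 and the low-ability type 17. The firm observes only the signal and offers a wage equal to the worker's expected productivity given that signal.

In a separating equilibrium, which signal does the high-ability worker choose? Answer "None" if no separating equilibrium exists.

Try high-ability → degree, low-ability → no degree:
  If types separate, degree earns payment 152 and no degree earns 83.
  High-ability: degree gives 152 − 38 = 114; no degree gives 83 − 14 = 69. No deviation. ✓
  Low-ability: no degree gives 83 − 17 = 66; degree gives 152 − 90 = 62. No deviation. ✓
Both hold — the high-ability type sends degree.

degree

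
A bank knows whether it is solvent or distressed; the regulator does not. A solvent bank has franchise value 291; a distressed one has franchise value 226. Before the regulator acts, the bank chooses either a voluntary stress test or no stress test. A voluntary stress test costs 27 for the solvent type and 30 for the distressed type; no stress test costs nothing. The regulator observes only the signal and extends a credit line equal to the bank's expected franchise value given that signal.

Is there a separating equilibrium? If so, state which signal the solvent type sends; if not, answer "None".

Try solvent → stress test, distressed → no stress test:
  If types separate, stress test earns payment 291 and no stress test earns 226.
  Solvent: stress test gives 291 − 27 = 264; no stress test gives 226 − 0 = 226. No deviation. ✓
  Distressed: no stress test gives 226 − 0 = 226; stress test gives 291 − 30 = 261. Would deviate. ✗
Try solvent → no stress test, distressed → stress test:
  If types separate, no stress test earns payment 291 and stress test earns 226.
  Solvent: no stress test gives 291 − 0 = 291; stress test gives 226 − 27 = 199. No deviation. ✓
  Distressed: stress test gives 226 − 30 = 196; no stress test gives 291 − 0 = 291. Would deviate. ✗
Neither assignment is incentive-compatible.

None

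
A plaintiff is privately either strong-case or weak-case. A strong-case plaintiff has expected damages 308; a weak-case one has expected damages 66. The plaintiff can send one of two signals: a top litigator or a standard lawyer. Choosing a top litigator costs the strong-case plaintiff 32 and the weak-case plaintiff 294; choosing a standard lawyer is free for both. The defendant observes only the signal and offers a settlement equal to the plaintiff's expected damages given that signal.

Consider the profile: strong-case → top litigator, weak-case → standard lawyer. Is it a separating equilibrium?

Yes

If types separate, top litigator earns payment 308 and standard lawyer earns 66.
Strong-case: top litigator gives 308 − 32 = 276; standard lawyer gives 66 − 0 = 66. No deviation. ✓
Weak-case: standard lawyer gives 66 − 0 = 66; top litigator gives 308 − 294 = 14. No deviation. ✓
Both incentive constraints hold.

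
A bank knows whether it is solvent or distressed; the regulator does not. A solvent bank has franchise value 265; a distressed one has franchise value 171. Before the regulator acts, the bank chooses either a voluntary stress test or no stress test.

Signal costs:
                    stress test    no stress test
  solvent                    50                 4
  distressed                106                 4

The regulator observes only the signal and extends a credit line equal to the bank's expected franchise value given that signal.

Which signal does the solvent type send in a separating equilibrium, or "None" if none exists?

Try solvent → stress test, distressed → no stress test:
  If types separate, stress test earns payment 265 and no stress test earns 171.
  Solvent: stress test gives 265 − 50 = 215; no stress test gives 171 − 4 = 167. No deviation. ✓
  Distressed: no stress test gives 171 − 4 = 167; stress test gives 265 − 106 = 159. No deviation. ✓
Both hold — the solvent type sends stress test.

stress test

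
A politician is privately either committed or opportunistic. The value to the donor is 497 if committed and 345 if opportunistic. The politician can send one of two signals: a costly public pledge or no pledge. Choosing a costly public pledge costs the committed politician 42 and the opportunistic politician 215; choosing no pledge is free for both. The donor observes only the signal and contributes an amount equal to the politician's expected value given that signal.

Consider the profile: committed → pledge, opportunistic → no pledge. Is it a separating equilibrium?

Yes

If types separate, pledge earns payment 497 and no pledge earns 345.
Committed: pledge gives 497 − 42 = 455; no pledge gives 345 − 0 = 345. No deviation. ✓
Opportunistic: no pledge gives 345 − 0 = 345; pledge gives 497 − 215 = 282. No deviation. ✓
Both incentive constraints hold.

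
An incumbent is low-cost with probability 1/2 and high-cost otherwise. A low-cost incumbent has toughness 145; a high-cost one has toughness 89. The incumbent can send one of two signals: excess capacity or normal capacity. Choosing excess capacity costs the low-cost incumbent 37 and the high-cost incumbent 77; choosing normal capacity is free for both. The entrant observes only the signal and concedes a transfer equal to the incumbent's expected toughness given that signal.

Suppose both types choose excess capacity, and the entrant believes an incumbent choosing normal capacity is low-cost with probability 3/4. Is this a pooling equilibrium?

At the pooled signal (excess capacity) the entrant holds the prior 1/2 and pays 1/2·145 + 1/2·89 = 117. Off-path (normal capacity) belief 3/4 gives 3/4·145 + 1/4·89 = 131.
Low-cost: excess capacity gives 117 − 37 = 80; normal capacity gives 131 − 0 = 131. Deviates. ✗
High-cost: excess capacity gives 117 − 77 = 40; normal capacity gives 131 − 0 = 131. Deviates. ✗

No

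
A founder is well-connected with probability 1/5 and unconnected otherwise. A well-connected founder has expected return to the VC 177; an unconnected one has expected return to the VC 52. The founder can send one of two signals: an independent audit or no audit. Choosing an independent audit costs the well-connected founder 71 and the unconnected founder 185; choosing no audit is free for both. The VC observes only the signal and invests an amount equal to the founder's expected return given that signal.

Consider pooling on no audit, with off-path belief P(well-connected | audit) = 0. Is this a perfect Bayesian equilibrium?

On the equilibrium path (no audit) the VC holds the prior 1/5 and pays 1/5·177 + 4/5·52 = 77. Off-path (audit) belief 0 gives 0·177 + 1·52 = 52.
Well-connected: no audit gives 77 − 0 = 77; audit gives 52 − 71 = -19. Stays. ✓
Unconnected: no audit gives 77 − 0 = 77; audit gives 52 − 185 = -133. Stays. ✓
Beliefs are Bayes-consistent on-path and both types best-respond.

Yes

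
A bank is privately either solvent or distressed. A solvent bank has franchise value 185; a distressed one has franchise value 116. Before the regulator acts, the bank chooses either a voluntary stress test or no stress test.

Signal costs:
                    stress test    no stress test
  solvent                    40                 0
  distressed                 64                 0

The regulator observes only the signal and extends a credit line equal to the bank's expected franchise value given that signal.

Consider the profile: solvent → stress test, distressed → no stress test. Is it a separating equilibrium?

If types separate, stress test earns payment 185 and no stress test earns 116.
Solvent: stress test gives 185 − 40 = 145; no stress test gives 116 − 0 = 116. No deviation. ✓
Distressed: no stress test gives 116 − 0 = 116; stress test gives 185 − 64 = 121. Would deviate. ✗

No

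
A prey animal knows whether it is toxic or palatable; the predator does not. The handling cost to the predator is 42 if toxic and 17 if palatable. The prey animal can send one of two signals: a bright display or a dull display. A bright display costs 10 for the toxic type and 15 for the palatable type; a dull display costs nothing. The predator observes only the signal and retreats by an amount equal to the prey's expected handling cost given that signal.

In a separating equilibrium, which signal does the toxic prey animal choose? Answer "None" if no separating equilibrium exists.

Try toxic → bright display, palatable → dull display:
  If types separate, bright display earns payment 42 and dull display earns 17.
  Toxic: bright display gives 42 − 10 = 32; dull display gives 17 − 0 = 17. No deviation. ✓
  Palatable: dull display gives 17 − 0 = 17; bright display gives 42 − 15 = 27. Would deviate. ✗
Try toxic → dull display, palatable → bright display:
  If types separate, dull display earns payment 42 and bright display earns 17.
  Toxic: dull display gives 42 − 0 = 42; bright display gives 17 − 10 = 7. No deviation. ✓
  Palatable: bright display gives 17 − 15 = 2; dull display gives 42 − 0 = 42. Would deviate. ✗
Neither assignment is incentive-compatible.

None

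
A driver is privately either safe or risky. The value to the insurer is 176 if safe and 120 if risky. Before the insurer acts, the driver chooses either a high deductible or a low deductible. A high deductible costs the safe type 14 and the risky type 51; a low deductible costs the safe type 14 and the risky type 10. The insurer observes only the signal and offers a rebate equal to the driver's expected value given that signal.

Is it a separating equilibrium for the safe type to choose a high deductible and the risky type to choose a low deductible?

If types separate, high deductible earns payment 176 and low deductible earns 120.
Safe: high deductible gives 176 − 14 = 162; low deductible gives 120 − 14 = 106. No deviation. ✓
Risky: low deductible gives 120 − 10 = 110; high deductible gives 176 − 51 = 125. Would deviate. ✗

No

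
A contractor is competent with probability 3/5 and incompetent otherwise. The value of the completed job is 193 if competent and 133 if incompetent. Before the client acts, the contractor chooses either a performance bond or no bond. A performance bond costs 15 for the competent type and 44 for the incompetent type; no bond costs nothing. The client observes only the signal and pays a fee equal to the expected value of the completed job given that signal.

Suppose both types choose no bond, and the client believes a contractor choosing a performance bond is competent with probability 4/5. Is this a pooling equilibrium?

Yes

At the pooled signal (no bond) the client holds the prior 3/5 and pays 3/5·193 + 2/5·133 = 169. Off-path (bond) belief 4/5 gives 4/5·193 + 1/5·133 = 181.
Competent: no bond gives 169 − 0 = 169; bond gives 181 − 15 = 166. Stays. ✓
Incompetent: no bond gives 169 − 0 = 169; bond gives 181 − 44 = 137. Stays. ✓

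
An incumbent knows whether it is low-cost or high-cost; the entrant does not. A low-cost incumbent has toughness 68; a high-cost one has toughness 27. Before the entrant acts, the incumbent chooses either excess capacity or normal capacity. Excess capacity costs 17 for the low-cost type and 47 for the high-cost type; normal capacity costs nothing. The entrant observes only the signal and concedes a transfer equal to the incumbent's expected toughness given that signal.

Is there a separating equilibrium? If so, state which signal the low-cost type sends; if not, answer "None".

Try low-cost → excess capacity, high-cost → normal capacity:
  Under separation the entrant infers type exactly: excess capacity → low-cost (pays 68), normal capacity → high-cost (pays 27).
  Low-cost: excess capacity gives 68 − 17 = 51; normal capacity gives 27 − 0 = 27. No deviation. ✓
  High-cost: normal capacity gives 27 − 0 = 27; excess capacity gives 68 − 47 = 21. No deviation. ✓
Both hold — the low-cost type sends excess capacity.

excess capacity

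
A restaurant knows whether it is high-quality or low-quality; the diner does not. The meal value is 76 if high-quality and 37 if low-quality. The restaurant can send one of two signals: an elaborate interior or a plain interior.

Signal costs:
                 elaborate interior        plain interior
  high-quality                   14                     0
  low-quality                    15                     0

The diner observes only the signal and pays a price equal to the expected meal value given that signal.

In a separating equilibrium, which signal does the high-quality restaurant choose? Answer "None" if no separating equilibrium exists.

Try high-quality → elaborate interior, low-quality → plain interior:
  If types separate, elaborate interior earns payment 76 and plain interior earns 37.
  High-quality: elaborate interior gives 76 − 14 = 62; plain interior gives 37 − 0 = 37. No deviation. ✓
  Low-quality: plain interior gives 37 − 0 = 37; elaborate interior gives 76 − 15 = 61. Would deviate. ✗
Try high-quality → plain interior, low-quality → elaborate interior:
  If types separate, plain interior earns payment 76 and elaborate interior earns 37.
  High-quality: plain interior gives 76 − 0 = 76; elaborate interior gives 37 − 14 = 23. No deviation. ✓
  Low-quality: elaborate interior gives 37 − 15 = 22; plain interior gives 76 − 0 = 76. Would deviate. ✗
Neither assignment is incentive-compatible.

None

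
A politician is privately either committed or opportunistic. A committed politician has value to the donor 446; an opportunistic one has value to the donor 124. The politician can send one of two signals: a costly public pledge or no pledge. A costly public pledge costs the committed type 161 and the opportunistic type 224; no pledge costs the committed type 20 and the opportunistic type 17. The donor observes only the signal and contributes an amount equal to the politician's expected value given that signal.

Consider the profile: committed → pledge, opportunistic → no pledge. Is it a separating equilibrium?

If types separate, pledge earns payment 446 and no pledge earns 124.
Committed: pledge gives 446 − 161 = 285; no pledge gives 124 − 20 = 104. No deviation. ✓
Opportunistic: no pledge gives 124 − 17 = 107; pledge gives 446 − 224 = 222. Would deviate. ✗

No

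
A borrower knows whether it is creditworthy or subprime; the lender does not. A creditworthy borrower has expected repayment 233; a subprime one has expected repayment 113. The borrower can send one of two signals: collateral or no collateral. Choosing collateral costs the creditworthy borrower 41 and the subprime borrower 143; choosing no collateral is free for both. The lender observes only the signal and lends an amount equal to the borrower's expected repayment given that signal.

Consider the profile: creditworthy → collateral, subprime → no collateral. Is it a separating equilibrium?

Yes

If types separate, collateral earns payment 233 and no collateral earns 113.
Creditworthy: collateral gives 233 − 41 = 192; no collateral gives 113 − 0 = 113. No deviation. ✓
Subprime: no collateral gives 113 − 0 = 113; collateral gives 233 − 143 = 90. No deviation. ✓
Neither type gains from mimicking the other.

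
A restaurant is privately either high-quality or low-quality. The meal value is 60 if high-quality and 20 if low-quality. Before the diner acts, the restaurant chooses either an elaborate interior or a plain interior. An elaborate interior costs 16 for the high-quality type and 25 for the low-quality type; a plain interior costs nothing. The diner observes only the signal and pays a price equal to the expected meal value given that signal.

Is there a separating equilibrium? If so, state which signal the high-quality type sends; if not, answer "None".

None

Try high-quality → elaborate interior, low-quality → plain interior:
  If types separate, elaborate interior earns payment 60 and plain interior earns 20.
  High-quality: elaborate interior gives 60 − 16 = 44; plain interior gives 20 − 0 = 20. No deviation. ✓
  Low-quality: plain interior gives 20 − 0 = 20; elaborate interior gives 60 − 25 = 35. Would deviate. ✗
Try high-quality → plain interior, low-quality → elaborate interior:
  If types separate, plain interior earns payment 60 and elaborate interior earns 20.
  High-quality: plain interior gives 60 − 0 = 60; elaborate interior gives 20 − 16 = 4. No deviation. ✓
  Low-quality: elaborate interior gives 20 − 25 = -5; plain interior gives 60 − 0 = 60. Would deviate. ✗
Neither assignment is incentive-compatible.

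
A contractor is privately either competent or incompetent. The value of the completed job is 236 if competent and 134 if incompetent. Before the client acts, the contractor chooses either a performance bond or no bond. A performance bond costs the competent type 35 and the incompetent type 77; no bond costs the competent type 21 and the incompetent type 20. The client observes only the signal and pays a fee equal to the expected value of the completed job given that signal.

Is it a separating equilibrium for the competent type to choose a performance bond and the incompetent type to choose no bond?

No

Under separation the client infers type exactly: bond → competent (pays 236), no bond → incompetent (pays 134).
Competent: bond gives 236 − 35 = 201; no bond gives 134 − 21 = 113. No deviation. ✓
Incompetent: no bond gives 134 − 20 = 114; bond gives 236 − 77 = 159. Would deviate. ✗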